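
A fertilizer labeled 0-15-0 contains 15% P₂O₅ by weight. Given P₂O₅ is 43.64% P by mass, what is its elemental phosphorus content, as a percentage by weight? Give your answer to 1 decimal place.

6.5% P

%P = 15 × 0.4364 = 6.546%.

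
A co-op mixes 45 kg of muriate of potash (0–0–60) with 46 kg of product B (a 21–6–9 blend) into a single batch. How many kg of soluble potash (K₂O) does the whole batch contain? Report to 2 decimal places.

31.14 kg K₂O

K₂O mass = 60%×45 + 9%×46 = 31.14 kg.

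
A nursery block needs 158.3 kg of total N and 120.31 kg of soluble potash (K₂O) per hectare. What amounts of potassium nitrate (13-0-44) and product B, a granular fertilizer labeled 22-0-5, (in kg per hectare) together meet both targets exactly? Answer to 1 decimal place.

205.5 kg potassium nitrate, 598.1 kg product B

Per-hectare balance (a = potassium nitrate, b = product B):
N: 0.13·a + 0.22·b = 158.3
K₂O: 0.44·a + 0.05·b = 120.31
Eliminate a: (row1) − 0.13/0.44·(row2) → 0.205227·b = 122.754, so b = 598.136.
Back-substitute: a = (158.3 − 0.22·598.136) / 0.13 = 205.462.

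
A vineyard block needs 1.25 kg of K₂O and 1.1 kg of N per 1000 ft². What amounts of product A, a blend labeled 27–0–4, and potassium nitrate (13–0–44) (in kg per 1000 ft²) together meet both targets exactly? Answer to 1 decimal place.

2.8 kg product A, 2.6 kg potassium nitrate

Let a = kg of product A, b = kg of potassium nitrate (per 1000 ft²).
K₂O: 0.04·a + 0.44·b = 1.25
N: 0.27·a + 0.13·b = 1.1
Eliminate b: (row1) − 0.44/0.13·(row2) → -0.873846·a = -2.47308, so a = 2.83011.
Then b = (1.1 − 0.27·2.83011) / 0.13 = 2.58363.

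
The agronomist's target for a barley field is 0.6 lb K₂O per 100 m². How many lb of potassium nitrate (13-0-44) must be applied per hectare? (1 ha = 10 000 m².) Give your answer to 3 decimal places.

Product per 100 m² = 0.6 / 44% = 1.36364 lb.
Convert to per hectare: 1.36364 × 100 = 136.3636 lb.

136.364 lb of product per hectare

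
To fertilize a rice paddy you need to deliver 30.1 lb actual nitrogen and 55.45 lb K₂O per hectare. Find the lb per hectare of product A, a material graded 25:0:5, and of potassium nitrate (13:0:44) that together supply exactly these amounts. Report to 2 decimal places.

Per-hectare balance (a = product A, b = potassium nitrate):
N: 0.25·a + 0.13·b = 30.1
K₂O: 0.05·a + 0.44·b = 55.45
Eliminate a: (row1) − 0.25/0.05·(row2) → -2.07·b = -247.15, so b = 119.396.
Back-substitute: a = (30.1 − 0.13·119.396) / 0.25 = 58.314.

58.31 lb product A, 119.40 lb potassium nitrate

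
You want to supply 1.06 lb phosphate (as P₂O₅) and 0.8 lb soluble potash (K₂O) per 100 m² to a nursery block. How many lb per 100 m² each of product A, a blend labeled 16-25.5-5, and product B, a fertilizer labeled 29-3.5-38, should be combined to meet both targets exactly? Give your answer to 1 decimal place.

3.9 lb product A, 1.6 lb product B

Let a = lb of product A, b = lb of product B (per 100 m²).
P₂O₅: 0.255·a + 0.035·b = 1.06
K₂O: 0.05·a + 0.38·b = 0.8
Eliminate b: (row1) − 0.035/0.38·(row2) → 0.250395·a = 0.986316, so a = 3.93904.
Then b = (0.8 − 0.05·3.93904) / 0.38 = 1.58697.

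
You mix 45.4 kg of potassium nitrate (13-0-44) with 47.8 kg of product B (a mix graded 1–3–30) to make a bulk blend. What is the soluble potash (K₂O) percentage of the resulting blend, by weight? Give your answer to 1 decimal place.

36.8% K₂O

Total mass = 45.4 + 47.8 = 93.2 kg.
K₂O mass = 44%×45.4 + 30%×47.8 = 34.316 kg.
% K₂O = 34.316 / 93.2 = 36.8197%.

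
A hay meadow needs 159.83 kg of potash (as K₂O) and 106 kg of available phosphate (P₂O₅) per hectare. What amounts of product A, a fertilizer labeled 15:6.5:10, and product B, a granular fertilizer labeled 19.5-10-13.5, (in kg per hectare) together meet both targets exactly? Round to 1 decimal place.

1365.7 kg product A, 172.3 kg product B

Let a = kg of product A, b = kg of product B (per hectare).
K₂O: 0.1·a + 0.135·b = 159.83
P₂O₅: 0.065·a + 0.1·b = 106
From row1: a = (159.83 − 0.135·b) / 0.1.
Into row2: 0.065·(159.83 − 0.135·b)/0.1 + 0.1·b = 106 → b = 172.286, a = 1365.71.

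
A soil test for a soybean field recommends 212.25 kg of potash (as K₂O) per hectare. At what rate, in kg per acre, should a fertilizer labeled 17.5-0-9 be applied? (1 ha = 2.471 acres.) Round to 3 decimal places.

954.404 kg of product per acre

Product per hectare = 212.25 / 9% = 2358.33 kg.
Convert to per acre: 2358.33 × 0.404694 = 954.4044 kg.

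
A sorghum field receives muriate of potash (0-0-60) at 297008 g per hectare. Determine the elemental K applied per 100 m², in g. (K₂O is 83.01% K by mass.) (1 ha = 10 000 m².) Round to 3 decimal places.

1479.278 g K per hundred sq m

K₂O per hectare = 297008 × 60% = 178205 g.
Elemental K = 178205 × 0.8301 = 147928 g per hectare.
Convert to per 100 m²: 147928 × 0.01 = 1479.27804 g.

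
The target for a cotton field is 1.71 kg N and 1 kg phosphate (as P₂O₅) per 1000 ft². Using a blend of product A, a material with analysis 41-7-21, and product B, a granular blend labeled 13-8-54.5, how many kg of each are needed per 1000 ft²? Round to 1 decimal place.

0.3 kg product A, 12.2 kg product B

Let a = kg of product A, b = kg of product B (per 1000 ft²).
N: 0.41·a + 0.13·b = 1.71
P₂O₅: 0.07·a + 0.08·b = 1
From row1: a = (1.71 − 0.13·b) / 0.41.
Into row2: 0.07·(1.71 − 0.13·b)/0.41 + 0.08·b = 1 → b = 12.2489, a = 0.28692.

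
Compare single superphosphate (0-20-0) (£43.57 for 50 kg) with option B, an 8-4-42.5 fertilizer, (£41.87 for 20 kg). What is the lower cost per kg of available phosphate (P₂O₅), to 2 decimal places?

£4.36 per kg P₂O₅ (single superphosphate)

single superphosphate: P₂O₅ per bag = 50 × 20% = 10 kg; cost = 43.57 / 10 = £4.3570/kg P₂O₅.
option B: P₂O₅ per bag = 20 × 4% = 0.8 kg; cost = 41.87 / 0.8 = £52.3375/kg P₂O₅.
single superphosphate is cheaper.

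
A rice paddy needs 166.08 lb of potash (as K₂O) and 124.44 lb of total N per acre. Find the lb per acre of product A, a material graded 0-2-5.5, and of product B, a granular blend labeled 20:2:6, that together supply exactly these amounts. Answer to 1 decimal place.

With a, b = lb per acre of product A and product B:
K₂O: 0.055·a + 0.06·b = 166.08
N: 0·a + 0.2·b = 124.44
Solving simultaneously: a = 2340.87, b = 622.2.

2340.9 lb product A, 622.2 lb product B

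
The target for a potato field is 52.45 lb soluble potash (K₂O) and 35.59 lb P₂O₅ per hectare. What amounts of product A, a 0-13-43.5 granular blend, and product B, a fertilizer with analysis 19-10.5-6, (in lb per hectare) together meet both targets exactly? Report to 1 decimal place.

Let a = lb of product A, b = lb of product B (per hectare).
K₂O: 0.435·a + 0.06·b = 52.45
P₂O₅: 0.13·a + 0.105·b = 35.59
Eliminate a: (row1) − 0.435/0.13·(row2) → -0.291346·b = -66.6396, so b = 228.73.
Back-substitute: a = (52.45 − 0.06·228.73) / 0.435 = 89.0257.

89.0 lb product A, 228.7 lb product B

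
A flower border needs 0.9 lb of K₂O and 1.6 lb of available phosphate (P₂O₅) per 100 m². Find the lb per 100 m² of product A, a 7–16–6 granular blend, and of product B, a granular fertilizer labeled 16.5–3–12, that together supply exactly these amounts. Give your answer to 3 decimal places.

Let a = lb of product A, b = lb of product B (per 100 m²).
K₂O: 0.06·a + 0.12·b = 0.9
P₂O₅: 0.16·a + 0.03·b = 1.6
From row1: a = (0.9 − 0.12·b) / 0.06.
Into row2: 0.16·(0.9 − 0.12·b)/0.06 + 0.03·b = 1.6 → b = 2.75862, a = 9.48276.

9.483 lb product A, 2.759 lb product B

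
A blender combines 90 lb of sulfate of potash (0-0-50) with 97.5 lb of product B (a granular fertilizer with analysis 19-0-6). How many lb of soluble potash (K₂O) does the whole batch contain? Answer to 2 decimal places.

50.85 lb K₂O

K₂O mass = 50%×90 + 6%×97.5 = 50.85 lb.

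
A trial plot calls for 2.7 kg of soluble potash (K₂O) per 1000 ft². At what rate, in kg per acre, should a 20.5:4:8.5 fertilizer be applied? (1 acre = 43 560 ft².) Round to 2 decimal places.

1383.67 kg of product per acre

Product per 1000 ft² = 2.7 / 8.5% = 31.7647 kg.
Convert to per acre: 31.7647 × 43.56 = 1383.671 kg.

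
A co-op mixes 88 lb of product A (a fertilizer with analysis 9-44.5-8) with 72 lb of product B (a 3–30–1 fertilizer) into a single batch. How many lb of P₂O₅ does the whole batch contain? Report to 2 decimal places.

P₂O₅ mass = 44.5%×88 + 30%×72 = 60.76 lb.

60.76 lb P₂O₅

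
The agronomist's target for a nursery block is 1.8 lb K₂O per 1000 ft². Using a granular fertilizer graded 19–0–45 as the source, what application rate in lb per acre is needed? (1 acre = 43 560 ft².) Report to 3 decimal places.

Product per 1000 ft² = 1.8 / 45% = 4 lb.
Convert to per acre: 4 × 43.56 = 174.24 lb.

174.240 lb of product per acre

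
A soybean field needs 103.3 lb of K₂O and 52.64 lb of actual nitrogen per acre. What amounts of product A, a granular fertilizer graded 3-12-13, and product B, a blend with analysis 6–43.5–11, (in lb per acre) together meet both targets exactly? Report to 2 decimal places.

Per-acre balance (a = product A, b = product B):
K₂O: 0.13·a + 0.11·b = 103.3
N: 0.03·a + 0.06·b = 52.64
Eliminate a: (row1) − 0.13/0.03·(row2) → -0.15·b = -124.807, so b = 832.044.
Back-substitute: a = (103.3 − 0.11·832.044) / 0.13 = 90.5778.

90.58 lb product A, 832.04 lb product B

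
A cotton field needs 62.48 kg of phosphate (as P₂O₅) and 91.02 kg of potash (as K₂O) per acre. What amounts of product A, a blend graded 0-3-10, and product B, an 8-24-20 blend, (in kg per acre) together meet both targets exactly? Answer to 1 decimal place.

519.4 kg product A, 195.4 kg product B

Let a = kg of product A, b = kg of product B (per acre).
P₂O₅: 0.03·a + 0.24·b = 62.48
K₂O: 0.1·a + 0.2·b = 91.02
From row1: a = (62.48 − 0.24·b) / 0.03.
Into row2: 0.1·(62.48 − 0.24·b)/0.03 + 0.2·b = 91.02 → b = 195.411, a = 519.378.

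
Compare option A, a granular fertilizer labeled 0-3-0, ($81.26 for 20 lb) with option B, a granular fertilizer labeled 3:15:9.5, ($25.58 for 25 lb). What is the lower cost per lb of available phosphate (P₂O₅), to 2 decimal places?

$6.82 per lb P₂O₅ (option B)

option A: P₂O₅ per bag = 20 × 3% = 0.6 lb; cost = 81.26 / 0.6 = $135.4333/lb P₂O₅.
option B: P₂O₅ per bag = 25 × 15% = 3.75 lb; cost = 25.58 / 3.75 = $6.8213/lb P₂O₅.
option B is cheaper.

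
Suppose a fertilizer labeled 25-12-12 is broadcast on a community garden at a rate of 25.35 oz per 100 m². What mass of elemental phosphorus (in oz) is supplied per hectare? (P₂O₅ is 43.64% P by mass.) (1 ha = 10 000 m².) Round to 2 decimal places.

P₂O₅ per 100 m² = 25.35 × 12% = 3.042 oz.
Elemental P = 3.042 × 0.4364 = 1.32753 oz per 100 m².
Convert to per hectare: 1.32753 × 100 = 132.753 oz.

132.75 oz P per hectare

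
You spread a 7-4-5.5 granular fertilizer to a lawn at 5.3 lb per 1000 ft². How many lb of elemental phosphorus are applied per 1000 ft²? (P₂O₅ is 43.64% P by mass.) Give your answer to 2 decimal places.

P₂O₅ per 1000 ft² = 5.3 × 4% = 0.212 lb.
Elemental P = 0.212 × 0.4364 = 0.0925168 lb per 1000 ft².

0.09 lb P per thousand sq ft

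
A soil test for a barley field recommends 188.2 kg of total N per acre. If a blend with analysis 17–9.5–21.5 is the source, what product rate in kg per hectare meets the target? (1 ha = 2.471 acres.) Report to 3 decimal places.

Product per acre = 188.2 / 17% = 1107.06 kg.
Convert to per hectare: 1107.06 × 2.471 = 2735.5424 kg.

2735.542 kg of product per hectare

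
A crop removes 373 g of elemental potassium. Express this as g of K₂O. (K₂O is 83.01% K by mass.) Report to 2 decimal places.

449.34 g K₂O

K₂O = 373 / 0.8301 = 449.343 g.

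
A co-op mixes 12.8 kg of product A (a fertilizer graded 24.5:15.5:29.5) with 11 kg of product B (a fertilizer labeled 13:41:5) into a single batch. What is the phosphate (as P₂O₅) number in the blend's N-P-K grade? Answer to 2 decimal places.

Total mass = 12.8 + 11 = 23.8 kg.
P₂O₅ mass = 15.5%×12.8 + 41%×11 = 6.494 kg.
% P₂O₅ = 6.494 / 23.8 = 27.2857%.

27.29% P₂O₅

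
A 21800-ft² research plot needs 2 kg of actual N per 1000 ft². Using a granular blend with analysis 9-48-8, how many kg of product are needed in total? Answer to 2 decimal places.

484.44 kg

Product per 1000 ft² = 2 / 9% = 22.2222 kg.
Total product = 22.2222 × 21800 / 1000 = 484.444 kg.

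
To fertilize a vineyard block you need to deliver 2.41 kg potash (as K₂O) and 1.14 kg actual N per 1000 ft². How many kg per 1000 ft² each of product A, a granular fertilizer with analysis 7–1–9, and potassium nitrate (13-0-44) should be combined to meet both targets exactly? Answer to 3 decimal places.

Per-1000 ft² balance (a = product A, b = potassium nitrate):
K₂O: 0.09·a + 0.44·b = 2.41
N: 0.07·a + 0.13·b = 1.14
Eliminate a: (row1) − 0.09/0.07·(row2) → 0.272857·b = 0.944286, so b = 3.46073.
Back-substitute: a = (2.41 − 0.44·3.46073) / 0.09 = 9.85864.

9.859 kg product A, 3.461 kg potassium nitrate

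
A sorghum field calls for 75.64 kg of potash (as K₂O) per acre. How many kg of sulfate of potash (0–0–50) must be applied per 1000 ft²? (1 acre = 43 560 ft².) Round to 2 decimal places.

3.47 kg of product per thousand sq ft

Product per acre = 75.64 / 50% = 151.28 kg.
Convert to per 1000 ft²: 151.28 × 0.0229568 = 3.47291 kg.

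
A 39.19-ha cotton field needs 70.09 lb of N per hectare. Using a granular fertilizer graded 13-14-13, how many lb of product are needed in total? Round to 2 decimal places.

21129.44 lb

Product per hectare = 70.09 / 13% = 539.154 lb.
Total product = 539.154 × 39.19 = 21129.439 lb.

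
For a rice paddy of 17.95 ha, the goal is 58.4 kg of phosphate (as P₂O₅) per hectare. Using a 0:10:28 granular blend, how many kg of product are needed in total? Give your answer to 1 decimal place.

10482.8 kg

Product per hectare = 58.4 / 10% = 584 kg.
Total product = 584 × 17.95 = 10482.8 kg.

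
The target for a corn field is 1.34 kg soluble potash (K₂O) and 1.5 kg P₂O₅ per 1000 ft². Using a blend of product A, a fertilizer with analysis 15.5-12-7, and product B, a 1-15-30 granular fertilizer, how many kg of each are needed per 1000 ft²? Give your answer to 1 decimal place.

Per-1000 ft² balance (a = product A, b = product B):
K₂O: 0.07·a + 0.3·b = 1.34
P₂O₅: 0.12·a + 0.15·b = 1.5
Solving simultaneously: a = 9.76471, b = 2.18824.

9.8 kg product A, 2.2 kg product B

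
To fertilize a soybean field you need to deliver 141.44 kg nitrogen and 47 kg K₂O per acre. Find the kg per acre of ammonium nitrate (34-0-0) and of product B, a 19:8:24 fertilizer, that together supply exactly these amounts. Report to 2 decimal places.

306.56 kg ammonium nitrate, 195.83 kg product B

Let a = kg of ammonium nitrate, b = kg of product B (per acre).
N: 0.34·a + 0.19·b = 141.44
K₂O: 0·a + 0.24·b = 47
Solving simultaneously: a = 306.564, b = 195.833.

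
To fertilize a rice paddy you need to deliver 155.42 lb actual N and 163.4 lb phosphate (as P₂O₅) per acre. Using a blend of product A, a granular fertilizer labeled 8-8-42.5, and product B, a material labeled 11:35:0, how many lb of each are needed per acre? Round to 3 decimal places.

Per-acre balance (a = product A, b = product B):
N: 0.08·a + 0.11·b = 155.42
P₂O₅: 0.08·a + 0.35·b = 163.4
Eliminate b: (row1) − 0.11/0.35·(row2) → 0.0548571·a = 104.066, so a = 1897.0312.
Then b = (163.4 − 0.08·1897.0312) / 0.35 = 33.25.

1897.031 lb product A, 33.250 lb product B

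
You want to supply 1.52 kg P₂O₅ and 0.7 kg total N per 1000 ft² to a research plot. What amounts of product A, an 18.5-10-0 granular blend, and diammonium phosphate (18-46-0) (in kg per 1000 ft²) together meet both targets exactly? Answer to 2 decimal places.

Let a = kg of product A, b = kg of diammonium phosphate (per 1000 ft²).
P₂O₅: 0.1·a + 0.46·b = 1.52
N: 0.185·a + 0.18·b = 0.7
Eliminate b: (row1) − 0.46/0.18·(row2) → -0.372778·a = -0.268889, so a = 0.721311.
Then b = (0.7 − 0.185·0.721311) / 0.18 = 3.14754.

0.72 kg product A, 3.15 kg diammonium phosphate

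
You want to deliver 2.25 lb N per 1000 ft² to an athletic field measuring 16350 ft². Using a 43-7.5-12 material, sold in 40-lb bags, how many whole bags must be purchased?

3 bags

Product per 1000 ft² = 2.25 / 43% = 5.23256 lb.
Total product = 5.23256 × 16350 / 1000 = 85.5523 lb.
Bags = ⌈85.5523 / 40⌉ = 3.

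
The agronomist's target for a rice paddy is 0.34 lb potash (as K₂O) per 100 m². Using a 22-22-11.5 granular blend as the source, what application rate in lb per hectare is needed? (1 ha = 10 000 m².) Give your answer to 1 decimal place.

Product per 100 m² = 0.34 / 11.5% = 2.95652 lb.
Convert to per hectare: 2.95652 × 100 = 295.652 lb.

295.7 lb of product per hectare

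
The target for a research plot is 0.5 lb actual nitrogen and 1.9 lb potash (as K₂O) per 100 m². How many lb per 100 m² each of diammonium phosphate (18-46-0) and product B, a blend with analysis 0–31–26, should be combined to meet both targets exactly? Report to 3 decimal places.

Per-100 m² balance (a = diammonium phosphate, b = product B):
N: 0.18·a + 0·b = 0.5
K₂O: 0·a + 0.26·b = 1.9
Solving simultaneously: a = 2.77778, b = 7.30769.

2.778 lb diammonium phosphate, 7.308 lb product B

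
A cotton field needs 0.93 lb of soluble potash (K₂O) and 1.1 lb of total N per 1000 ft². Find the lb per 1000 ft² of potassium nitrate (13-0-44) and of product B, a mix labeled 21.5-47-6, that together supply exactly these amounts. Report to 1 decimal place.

Per-1000 ft² balance (a = potassium nitrate, b = product B):
K₂O: 0.44·a + 0.06·b = 0.93
N: 0.13·a + 0.215·b = 1.1
Eliminate b: (row1) − 0.06/0.215·(row2) → 0.403721·a = 0.623023, so a = 1.5432.
Then b = (1.1 − 0.13·1.5432) / 0.215 = 4.18318.

1.5 lb potassium nitrate, 4.2 lb product B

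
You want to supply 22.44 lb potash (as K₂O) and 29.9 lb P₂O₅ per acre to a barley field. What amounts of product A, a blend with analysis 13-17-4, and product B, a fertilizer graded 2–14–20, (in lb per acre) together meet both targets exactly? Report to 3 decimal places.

99.944 lb product A, 92.211 lb product B

Per-acre balance (a = product A, b = product B):
K₂O: 0.04·a + 0.2·b = 22.44
P₂O₅: 0.17·a + 0.14·b = 29.9
From row1: a = (22.44 − 0.2·b) / 0.04.
Into row2: 0.17·(22.44 − 0.2·b)/0.04 + 0.14·b = 29.9 → b = 92.2113, a = 99.9437.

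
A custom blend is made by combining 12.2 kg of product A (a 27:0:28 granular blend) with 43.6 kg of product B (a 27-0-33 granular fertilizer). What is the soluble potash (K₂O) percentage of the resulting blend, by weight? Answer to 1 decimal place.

31.9% K₂O

Total mass = 12.2 + 43.6 = 55.8 kg.
K₂O mass = 28%×12.2 + 33%×43.6 = 17.804 kg.
% K₂O = 17.804 / 55.8 = 31.9068%.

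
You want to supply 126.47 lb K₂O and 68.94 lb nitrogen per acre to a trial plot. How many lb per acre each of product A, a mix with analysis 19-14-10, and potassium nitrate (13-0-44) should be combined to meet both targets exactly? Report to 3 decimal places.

Let a = lb of product A, b = lb of potassium nitrate (per acre).
K₂O: 0.1·a + 0.44·b = 126.47
N: 0.19·a + 0.13·b = 68.94
Solving simultaneously: a = 196.7776, b = 242.7096.

196.778 lb product A, 242.710 lb potassium nitrate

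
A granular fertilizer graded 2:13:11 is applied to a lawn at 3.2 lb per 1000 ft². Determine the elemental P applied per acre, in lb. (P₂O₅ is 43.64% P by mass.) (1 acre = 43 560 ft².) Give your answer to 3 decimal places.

P₂O₅ per 1000 ft² = 3.2 × 13% = 0.416 lb.
Elemental P = 0.416 × 0.4364 = 0.181542 lb per 1000 ft².
Convert to per acre: 0.181542 × 43.56 = 7.90799 lb.

7.908 lb P per acre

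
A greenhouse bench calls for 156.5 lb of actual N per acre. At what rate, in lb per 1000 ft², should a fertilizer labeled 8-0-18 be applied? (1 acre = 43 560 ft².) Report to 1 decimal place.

44.9 lb of product per thousand sq ft

Product per acre = 156.5 / 8% = 1956.25 lb.
Convert to per 1000 ft²: 1956.25 × 0.0229568 = 44.9093 lb.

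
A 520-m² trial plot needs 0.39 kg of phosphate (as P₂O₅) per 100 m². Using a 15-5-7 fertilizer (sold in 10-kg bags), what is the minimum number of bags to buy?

5 bags

Product per 100 m² = 0.39 / 5% = 7.8 kg.
Total product = 7.8 × 520 / 100 = 40.56 kg.
Bags = ⌈40.56 / 10⌉ = 5.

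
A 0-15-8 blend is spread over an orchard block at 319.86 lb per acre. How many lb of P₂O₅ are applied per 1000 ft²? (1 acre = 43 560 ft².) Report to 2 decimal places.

1.10 lb P₂O₅ per thousand sq ft

P₂O₅ per acre = 319.86 × 15% = 47.979 lb.
Convert to per 1000 ft²: 47.979 × 0.0229568 = 1.10145 lb.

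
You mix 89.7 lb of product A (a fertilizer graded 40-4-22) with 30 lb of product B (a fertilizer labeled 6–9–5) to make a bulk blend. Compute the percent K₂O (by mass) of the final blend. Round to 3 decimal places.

Total mass = 89.7 + 30 = 119.7 lb.
K₂O mass = 22%×89.7 + 5%×30 = 21.234 lb.
% K₂O = 21.234 / 119.7 = 17.7393%.

17.739% K₂O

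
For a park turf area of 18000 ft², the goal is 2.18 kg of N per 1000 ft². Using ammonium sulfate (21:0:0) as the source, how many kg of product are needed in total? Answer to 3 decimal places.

186.857 kg

Product per 1000 ft² = 2.18 / 21% = 10.381 kg.
Total product = 10.381 × 18000 / 1000 = 186.8571 kg.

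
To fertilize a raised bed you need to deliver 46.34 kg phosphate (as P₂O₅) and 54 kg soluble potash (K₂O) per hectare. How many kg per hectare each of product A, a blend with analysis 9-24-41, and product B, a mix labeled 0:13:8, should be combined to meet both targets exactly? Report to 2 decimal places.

Per-hectare balance (a = product A, b = product B):
P₂O₅: 0.24·a + 0.13·b = 46.34
K₂O: 0.41·a + 0.08·b = 54
Solving simultaneously: a = 97.1496, b = 177.109.

97.15 kg product A, 177.11 kg product B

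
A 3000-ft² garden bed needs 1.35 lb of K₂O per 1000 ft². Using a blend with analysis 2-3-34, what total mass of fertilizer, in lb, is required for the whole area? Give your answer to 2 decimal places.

Product per 1000 ft² = 1.35 / 34% = 3.97059 lb.
Total product = 3.97059 × 3000 / 1000 = 11.9118 lb.

11.91 lb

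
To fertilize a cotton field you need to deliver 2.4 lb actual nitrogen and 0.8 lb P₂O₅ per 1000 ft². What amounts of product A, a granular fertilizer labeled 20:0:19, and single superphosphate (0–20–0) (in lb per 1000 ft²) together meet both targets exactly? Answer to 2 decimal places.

Per-1000 ft² balance (a = product A, b = single superphosphate):
N: 0.2·a + 0·b = 2.4
P₂O₅: 0·a + 0.2·b = 0.8
Solving simultaneously: a = 12, b = 4.

12.00 lb product A, 4.00 lb single superphosphate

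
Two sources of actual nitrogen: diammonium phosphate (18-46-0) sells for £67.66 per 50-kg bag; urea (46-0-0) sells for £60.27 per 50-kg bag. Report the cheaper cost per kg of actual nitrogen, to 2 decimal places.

diammonium phosphate: N per bag = 50 × 18% = 9 kg; cost = 67.66 / 9 = £7.5178/kg N.
urea: N per bag = 50 × 46% = 23 kg; cost = 60.27 / 23 = £2.6204/kg N.
urea is cheaper.

£2.62 per kg N (urea)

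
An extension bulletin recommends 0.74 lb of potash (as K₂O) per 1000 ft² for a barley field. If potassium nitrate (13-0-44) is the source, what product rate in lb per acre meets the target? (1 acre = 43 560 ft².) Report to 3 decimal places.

73.260 lb of product per acre

Product per 1000 ft² = 0.74 / 44% = 1.68182 lb.
Convert to per acre: 1.68182 × 43.56 = 73.26 lb.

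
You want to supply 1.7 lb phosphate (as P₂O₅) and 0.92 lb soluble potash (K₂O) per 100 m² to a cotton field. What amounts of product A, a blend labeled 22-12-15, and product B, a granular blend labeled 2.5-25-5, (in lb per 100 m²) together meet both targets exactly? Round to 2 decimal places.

Let a = lb of product A, b = lb of product B (per 100 m²).
P₂O₅: 0.12·a + 0.25·b = 1.7
K₂O: 0.15·a + 0.05·b = 0.92
From row1: a = (1.7 − 0.25·b) / 0.12.
Into row2: 0.15·(1.7 − 0.25·b)/0.12 + 0.05·b = 0.92 → b = 4.59048, a = 4.60317.

4.60 lb product A, 4.59 lb product B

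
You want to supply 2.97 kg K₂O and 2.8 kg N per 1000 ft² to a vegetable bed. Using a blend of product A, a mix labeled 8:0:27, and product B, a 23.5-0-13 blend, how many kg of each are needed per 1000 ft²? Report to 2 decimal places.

Per-1000 ft² balance (a = product A, b = product B):
K₂O: 0.27·a + 0.13·b = 2.97
N: 0.08·a + 0.235·b = 2.8
Eliminate a: (row1) − 0.27/0.08·(row2) → -0.663125·b = -6.48, so b = 9.77191.
Back-substitute: a = (2.97 − 0.13·9.77191) / 0.27 = 6.295.

6.30 kg product A, 9.77 kg product B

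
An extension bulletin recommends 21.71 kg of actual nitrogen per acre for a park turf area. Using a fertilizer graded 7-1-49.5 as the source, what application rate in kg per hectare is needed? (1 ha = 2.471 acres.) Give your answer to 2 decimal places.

766.36 kg of product per hectare

Product per acre = 21.71 / 7% = 310.143 kg.
Convert to per hectare: 310.143 × 2.471 = 766.363 kg.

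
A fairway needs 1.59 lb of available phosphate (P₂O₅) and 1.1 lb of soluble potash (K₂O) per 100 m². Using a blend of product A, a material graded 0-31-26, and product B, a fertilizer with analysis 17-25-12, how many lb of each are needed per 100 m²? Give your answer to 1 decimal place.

3.0 lb product A, 2.6 lb product B

Per-100 m² balance (a = product A, b = product B):
P₂O₅: 0.31·a + 0.25·b = 1.59
K₂O: 0.26·a + 0.12·b = 1.1
Solving simultaneously: a = 3.02878, b = 2.60432.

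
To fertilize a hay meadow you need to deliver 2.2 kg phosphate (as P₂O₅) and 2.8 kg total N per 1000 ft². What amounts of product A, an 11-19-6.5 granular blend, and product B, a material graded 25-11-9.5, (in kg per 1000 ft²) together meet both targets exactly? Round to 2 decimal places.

With a, b = kg per 1000 ft² of product A and product B:
P₂O₅: 0.19·a + 0.11·b = 2.2
N: 0.11·a + 0.25·b = 2.8
Eliminate a: (row1) − 0.19/0.11·(row2) → -0.321818·b = -2.63636, so b = 8.19209.
Back-substitute: a = (2.2 − 0.11·8.19209) / 0.19 = 6.83616.

6.84 kg product A, 8.19 kg product B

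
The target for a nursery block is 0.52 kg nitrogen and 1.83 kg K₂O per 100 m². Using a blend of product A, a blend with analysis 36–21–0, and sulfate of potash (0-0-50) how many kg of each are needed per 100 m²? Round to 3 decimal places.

1.444 kg product A, 3.660 kg sulfate of potash

With a, b = kg per 100 m² of product A and sulfate of potash:
N: 0.36·a + 0·b = 0.52
K₂O: 0·a + 0.5·b = 1.83
Solving simultaneously: a = 1.44444, b = 3.66.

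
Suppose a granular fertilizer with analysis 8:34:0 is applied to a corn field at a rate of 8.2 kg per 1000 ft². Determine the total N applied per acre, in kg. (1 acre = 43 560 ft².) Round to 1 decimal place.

nitrogen per 1000 ft² = 8.2 × 8% = 0.656 kg.
Convert to per acre: 0.656 × 43.56 = 28.5754 kg.

28.6 kg N per acre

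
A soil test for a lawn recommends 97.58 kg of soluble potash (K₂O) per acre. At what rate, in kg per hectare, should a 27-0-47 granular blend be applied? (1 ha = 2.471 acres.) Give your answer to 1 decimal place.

Product per acre = 97.58 / 47% = 207.617 kg.
Convert to per hectare: 207.617 × 2.471 = 513.022 kg.

513.0 kg of product per hectare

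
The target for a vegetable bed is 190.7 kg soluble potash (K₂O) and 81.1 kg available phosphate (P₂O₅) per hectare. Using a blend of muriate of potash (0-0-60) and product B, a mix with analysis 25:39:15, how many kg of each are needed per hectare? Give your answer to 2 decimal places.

Let a = kg of muriate of potash, b = kg of product B (per hectare).
K₂O: 0.6·a + 0.15·b = 190.7
P₂O₅: 0·a + 0.39·b = 81.1
Solving simultaneously: a = 265.846, b = 207.949.

265.85 kg muriate of potash, 207.95 kg product B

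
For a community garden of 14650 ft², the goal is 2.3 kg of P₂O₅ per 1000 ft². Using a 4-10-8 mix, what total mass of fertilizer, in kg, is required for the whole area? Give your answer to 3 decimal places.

336.950 kg

Product per 1000 ft² = 2.3 / 10% = 23 kg.
Total product = 23 × 14650 / 1000 = 336.95 kg.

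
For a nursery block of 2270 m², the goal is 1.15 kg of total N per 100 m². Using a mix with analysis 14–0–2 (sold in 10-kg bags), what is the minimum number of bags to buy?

Product per 100 m² = 1.15 / 14% = 8.21429 kg.
Total product = 8.21429 × 2270 / 100 = 186.464 kg.
Bags = ⌈186.464 / 10⌉ = 19.

19 bags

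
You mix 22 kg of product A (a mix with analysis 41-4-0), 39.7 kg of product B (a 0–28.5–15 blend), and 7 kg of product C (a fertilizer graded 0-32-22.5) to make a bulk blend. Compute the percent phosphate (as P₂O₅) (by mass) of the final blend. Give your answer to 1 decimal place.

21.0% P₂O₅

Total mass = 22 + 39.7 + 7 = 68.7 kg.
P₂O₅ mass = 4%×22 + 28.5%×39.7 + 32%×7 = 14.4345 kg.
% P₂O₅ = 14.4345 / 68.7 = 21.0109%.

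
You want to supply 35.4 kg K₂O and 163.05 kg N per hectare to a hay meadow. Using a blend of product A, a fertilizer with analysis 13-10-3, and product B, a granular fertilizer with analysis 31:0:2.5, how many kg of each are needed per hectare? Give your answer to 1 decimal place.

Per-hectare balance (a = product A, b = product B):
K₂O: 0.03·a + 0.025·b = 35.4
N: 0.13·a + 0.31·b = 163.05
From row1: a = (35.4 − 0.025·b) / 0.03.
Into row2: 0.13·(35.4 − 0.025·b)/0.03 + 0.31·b = 163.05 → b = 47.8512, a = 1140.12.

1140.1 kg product A, 47.9 kg product B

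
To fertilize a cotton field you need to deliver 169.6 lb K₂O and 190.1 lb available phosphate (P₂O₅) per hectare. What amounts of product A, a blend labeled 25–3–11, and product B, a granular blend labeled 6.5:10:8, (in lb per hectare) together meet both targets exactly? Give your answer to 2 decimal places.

With a, b = lb per hectare of product A and product B:
K₂O: 0.11·a + 0.08·b = 169.6
P₂O₅: 0.03·a + 0.1·b = 190.1
Solving simultaneously: a = 203.721, b = 1839.884.

203.72 lb product A, 1839.88 lb product B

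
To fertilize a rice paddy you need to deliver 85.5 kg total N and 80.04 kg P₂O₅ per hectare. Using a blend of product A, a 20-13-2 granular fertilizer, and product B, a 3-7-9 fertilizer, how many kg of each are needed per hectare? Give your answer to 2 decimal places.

354.83 kg product A, 484.46 kg product B

Per-hectare balance (a = product A, b = product B):
N: 0.2·a + 0.03·b = 85.5
P₂O₅: 0.13·a + 0.07·b = 80.04
Eliminate b: (row1) − 0.03/0.07·(row2) → 0.144286·a = 51.1971, so a = 354.832.
Then b = (80.04 − 0.13·354.832) / 0.07 = 484.455.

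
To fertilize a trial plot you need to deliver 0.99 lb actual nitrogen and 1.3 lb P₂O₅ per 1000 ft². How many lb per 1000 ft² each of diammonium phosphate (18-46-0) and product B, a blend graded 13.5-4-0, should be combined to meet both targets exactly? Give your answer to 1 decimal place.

With a, b = lb per 1000 ft² of diammonium phosphate and product B:
N: 0.18·a + 0.135·b = 0.99
P₂O₅: 0.46·a + 0.04·b = 1.3
From row1: a = (0.99 − 0.135·b) / 0.18.
Into row2: 0.46·(0.99 − 0.135·b)/0.18 + 0.04·b = 1.3 → b = 4.03279, a = 2.47541.

2.5 lb diammonium phosphate, 4.0 lb product B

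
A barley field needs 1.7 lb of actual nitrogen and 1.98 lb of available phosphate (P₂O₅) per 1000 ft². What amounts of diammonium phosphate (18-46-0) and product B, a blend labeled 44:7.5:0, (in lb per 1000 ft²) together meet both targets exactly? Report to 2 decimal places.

3.94 lb diammonium phosphate, 2.25 lb product B

Let a = lb of diammonium phosphate, b = lb of product B (per 1000 ft²).
N: 0.18·a + 0.44·b = 1.7
P₂O₅: 0.46·a + 0.075·b = 1.98
Solving simultaneously: a = 3.937, b = 2.25304.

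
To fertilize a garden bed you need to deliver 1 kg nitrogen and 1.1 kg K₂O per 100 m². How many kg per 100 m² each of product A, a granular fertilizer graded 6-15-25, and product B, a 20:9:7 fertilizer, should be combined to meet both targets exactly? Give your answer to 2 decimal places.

Let a = kg of product A, b = kg of product B (per 100 m²).
N: 0.06·a + 0.2·b = 1
K₂O: 0.25·a + 0.07·b = 1.1
Solving simultaneously: a = 3.27511, b = 4.01747.

3.28 kg product A, 4.02 kg product B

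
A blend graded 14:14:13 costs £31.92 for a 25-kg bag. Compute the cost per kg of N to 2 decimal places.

£9.12 per kg N

N in bag = 25 × 14% = 3.5 kg.
Cost per kg N = £31.92 / 3.5 = £9.1200.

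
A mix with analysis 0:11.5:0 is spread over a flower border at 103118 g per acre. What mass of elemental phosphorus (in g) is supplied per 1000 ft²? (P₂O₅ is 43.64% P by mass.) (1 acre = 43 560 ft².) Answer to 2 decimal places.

118.80 g P per thousand sq ft

P₂O₅ per acre = 103118 × 11.5% = 11858.6 g.
Elemental P = 11858.6 × 0.4364 = 5175.08 g per acre.
Convert to per 1000 ft²: 5175.08 × 0.0229568 = 118.803 g.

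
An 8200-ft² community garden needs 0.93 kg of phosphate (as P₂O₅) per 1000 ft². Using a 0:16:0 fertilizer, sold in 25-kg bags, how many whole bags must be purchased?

2 bags

Product per 1000 ft² = 0.93 / 16% = 5.8125 kg.
Total product = 5.8125 × 8200 / 1000 = 47.6625 kg.
Bags = ⌈47.6625 / 25⌉ = 2.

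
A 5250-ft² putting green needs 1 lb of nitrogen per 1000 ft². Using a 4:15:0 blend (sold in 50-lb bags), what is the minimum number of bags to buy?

Product per 1000 ft² = 1 / 4% = 25 lb.
Total product = 25 × 5250 / 1000 = 131.25 lb.
Bags = ⌈131.25 / 50⌉ = 3.

3 bags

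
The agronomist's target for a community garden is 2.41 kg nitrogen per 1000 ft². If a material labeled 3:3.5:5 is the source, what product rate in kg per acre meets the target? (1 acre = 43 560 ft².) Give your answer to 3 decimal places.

3499.320 kg of product per acre

Product per 1000 ft² = 2.41 / 3% = 80.3333 kg.
Convert to per acre: 80.3333 × 43.56 = 3499.32 kg.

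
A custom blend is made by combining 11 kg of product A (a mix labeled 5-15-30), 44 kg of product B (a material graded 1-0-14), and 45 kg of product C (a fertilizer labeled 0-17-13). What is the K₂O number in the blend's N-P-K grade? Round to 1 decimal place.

15.3% K₂O

Total mass = 11 + 44 + 45 = 100 kg.
K₂O mass = 30%×11 + 14%×44 + 13%×45 = 15.31 kg.
% K₂O = 15.31 / 100 = 15.31%.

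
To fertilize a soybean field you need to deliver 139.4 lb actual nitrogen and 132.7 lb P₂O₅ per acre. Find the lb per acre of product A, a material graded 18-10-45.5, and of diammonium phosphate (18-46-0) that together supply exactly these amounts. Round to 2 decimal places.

Per-acre balance (a = product A, b = diammonium phosphate):
N: 0.18·a + 0.18·b = 139.4
P₂O₅: 0.1·a + 0.46·b = 132.7
Eliminate b: (row1) − 0.18/0.46·(row2) → 0.14087·a = 87.4739, so a = 620.957.
Then b = (132.7 − 0.1·620.957) / 0.46 = 153.488.

620.96 lb product A, 153.49 lb diammonium phosphate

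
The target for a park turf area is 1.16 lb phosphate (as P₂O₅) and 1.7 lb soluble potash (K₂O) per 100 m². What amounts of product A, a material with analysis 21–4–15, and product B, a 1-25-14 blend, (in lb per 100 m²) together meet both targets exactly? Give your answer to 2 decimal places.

With a, b = lb per 100 m² of product A and product B:
P₂O₅: 0.04·a + 0.25·b = 1.16
K₂O: 0.15·a + 0.14·b = 1.7
From row1: a = (1.16 − 0.25·b) / 0.04.
Into row2: 0.15·(1.16 − 0.25·b)/0.04 + 0.14·b = 1.7 → b = 3.32288, a = 8.23197.

8.23 lb product A, 3.32 lb product B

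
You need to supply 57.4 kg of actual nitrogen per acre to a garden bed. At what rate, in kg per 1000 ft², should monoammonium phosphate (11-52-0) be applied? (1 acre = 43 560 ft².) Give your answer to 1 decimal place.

12.0 kg of product per thousand sq ft

Product per acre = 57.4 / 11% = 521.818 kg.
Convert to per 1000 ft²: 521.818 × 0.0229568 = 11.9793 kg.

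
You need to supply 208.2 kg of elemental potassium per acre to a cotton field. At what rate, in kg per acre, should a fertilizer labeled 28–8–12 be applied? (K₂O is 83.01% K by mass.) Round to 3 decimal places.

2090.110 kg of product per acre

As K₂O: 208.2 / 0.8301 = 250.813 kg per acre.
Product per acre = 250.813 / 12% = 2090.1096 kg.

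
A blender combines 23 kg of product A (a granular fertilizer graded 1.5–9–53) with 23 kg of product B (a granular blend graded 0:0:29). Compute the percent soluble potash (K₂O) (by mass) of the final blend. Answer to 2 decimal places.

Total mass = 23 + 23 = 46 kg.
K₂O mass = 53%×23 + 29%×23 = 18.86 kg.
% K₂O = 18.86 / 46 = 41%.

41.00% K₂O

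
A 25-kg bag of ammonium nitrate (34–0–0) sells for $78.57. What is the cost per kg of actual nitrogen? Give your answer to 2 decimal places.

$9.24 per kg N

N in bag = 25 × 34% = 8.5 kg.
Cost per kg N = $78.57 / 8.5 = $9.2435.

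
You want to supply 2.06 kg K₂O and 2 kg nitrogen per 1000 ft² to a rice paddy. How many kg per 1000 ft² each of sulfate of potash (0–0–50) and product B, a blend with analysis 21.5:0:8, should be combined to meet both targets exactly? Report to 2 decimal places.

2.63 kg sulfate of potash, 9.30 kg product B

Per-1000 ft² balance (a = sulfate of potash, b = product B):
K₂O: 0.5·a + 0.08·b = 2.06
N: 0·a + 0.215·b = 2
Solving simultaneously: a = 2.63163, b = 9.30233.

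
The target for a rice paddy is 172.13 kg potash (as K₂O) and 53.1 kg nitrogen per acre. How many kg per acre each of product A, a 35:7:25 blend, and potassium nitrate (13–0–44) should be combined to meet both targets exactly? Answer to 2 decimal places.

8.12 kg product A, 386.59 kg potassium nitrate

Let a = kg of product A, b = kg of potassium nitrate (per acre).
K₂O: 0.25·a + 0.44·b = 172.13
N: 0.35·a + 0.13·b = 53.1
Eliminate a: (row1) − 0.25/0.35·(row2) → 0.347143·b = 134.201, so b = 386.588.
Back-substitute: a = (172.13 − 0.44·386.588) / 0.25 = 8.12428.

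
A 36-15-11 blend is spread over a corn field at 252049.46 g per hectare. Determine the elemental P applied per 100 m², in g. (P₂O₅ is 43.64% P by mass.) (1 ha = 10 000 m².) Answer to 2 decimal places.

P₂O₅ per hectare = 252049.46 × 15% = 37807.4 g.
Elemental P = 37807.4 × 0.4364 = 16499.2 g per hectare.
Convert to per 100 m²: 16499.2 × 0.01 = 164.992 g.

164.99 g P per hundred sq m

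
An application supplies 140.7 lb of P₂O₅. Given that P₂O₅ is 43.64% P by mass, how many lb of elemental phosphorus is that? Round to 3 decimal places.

P = 140.7 × 0.4364 = 61.40148 lb.

61.401 lb P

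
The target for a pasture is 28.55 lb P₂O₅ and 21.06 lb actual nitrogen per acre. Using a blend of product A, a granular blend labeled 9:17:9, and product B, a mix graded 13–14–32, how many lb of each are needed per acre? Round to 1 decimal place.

80.3 lb product A, 106.4 lb product B

Let a = lb of product A, b = lb of product B (per acre).
P₂O₅: 0.17·a + 0.14·b = 28.55
N: 0.09·a + 0.13·b = 21.06
From row1: a = (28.55 − 0.14·b) / 0.17.
Into row2: 0.09·(28.55 − 0.14·b)/0.17 + 0.13·b = 21.06 → b = 106.389, a = 80.3263.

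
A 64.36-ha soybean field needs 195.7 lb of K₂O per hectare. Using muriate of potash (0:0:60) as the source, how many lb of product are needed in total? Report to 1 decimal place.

Product per hectare = 195.7 / 60% = 326.167 lb.
Total product = 326.167 × 64.36 = 20992.09 lb.

20992.1 lb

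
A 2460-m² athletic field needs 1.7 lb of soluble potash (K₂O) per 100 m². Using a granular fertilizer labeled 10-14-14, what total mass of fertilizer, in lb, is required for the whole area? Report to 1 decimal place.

298.7 lb

Product per 100 m² = 1.7 / 14% = 12.1429 lb.
Total product = 12.1429 × 2460 / 100 = 298.714 lb.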